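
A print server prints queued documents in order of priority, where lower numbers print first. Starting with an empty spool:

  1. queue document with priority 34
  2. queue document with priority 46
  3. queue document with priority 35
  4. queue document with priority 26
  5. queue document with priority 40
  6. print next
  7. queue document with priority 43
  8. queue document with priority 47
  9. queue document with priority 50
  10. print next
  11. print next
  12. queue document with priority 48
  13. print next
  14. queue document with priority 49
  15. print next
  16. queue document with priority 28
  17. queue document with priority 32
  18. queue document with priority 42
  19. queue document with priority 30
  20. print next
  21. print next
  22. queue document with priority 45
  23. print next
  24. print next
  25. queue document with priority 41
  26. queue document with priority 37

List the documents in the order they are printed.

26 → 34 → 35 → 40 → 43 → 28 → 30 → 32 → 42

insert 34 → {34}
insert 46 → {34, 46}
insert 35 → {34, 35, 46}
insert 26 → {26, 34, 35, 46}
insert 40 → {26, 34, 35, 40, 46}
print next → 26; now {34, 35, 40, 46}
insert 43 → {34, 35, 40, 43, 46}
insert 47 → {34, 35, 40, 43, 46, 47}
insert 50 → {34, 35, 40, 43, 46, 47, 50}
print next → 34; now {35, 40, 43, 46, 47, 50}
print next → 35; now {40, 43, 46, 47, 50}
insert 48 → {40, 43, 46, 47, 48, 50}
print next → 40; now {43, 46, 47, 48, 50}
insert 49 → {43, 46, 47, 48, 49, 50}
print next → 43; now {46, 47, 48, 49, 50}
insert 28 → {28, 46, 47, 48, 49, 50}
insert 32 → {28, 32, 46, 47, 48, 49, 50}
insert 42 → {28, 32, 42, 46, 47, 48, 49, 50}
insert 30 → {28, 30, 32, 42, 46, 47, 48, 49, 50}
print next → 28; now {30, 32, 42, 46, 47, 48, 49, 50}
print next → 30; now {32, 42, 46, 47, 48, 49, 50}
insert 45 → {32, 42, 45, 46, 47, 48, 49, 50}
print next → 32; now {42, 45, 46, 47, 48, 49, 50}
print next → 42; now {45, 46, 47, 48, 49, 50}
insert 41 → {41, 45, 46, 47, 48, 49, 50}
insert 37 → {37, 41, 45, 46, 47, 48, 49, 50}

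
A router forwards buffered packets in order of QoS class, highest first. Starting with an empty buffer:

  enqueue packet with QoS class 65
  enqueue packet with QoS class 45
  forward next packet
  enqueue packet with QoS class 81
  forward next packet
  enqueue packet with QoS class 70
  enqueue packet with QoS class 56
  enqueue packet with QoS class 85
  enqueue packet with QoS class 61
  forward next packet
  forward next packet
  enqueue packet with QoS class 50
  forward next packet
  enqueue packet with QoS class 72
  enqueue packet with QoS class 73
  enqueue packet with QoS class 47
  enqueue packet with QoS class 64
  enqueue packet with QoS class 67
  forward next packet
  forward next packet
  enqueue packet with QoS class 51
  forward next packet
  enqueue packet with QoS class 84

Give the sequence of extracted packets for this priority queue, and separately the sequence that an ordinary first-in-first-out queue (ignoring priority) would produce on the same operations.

priority queue: [65, 81, 85, 70, 61, 73, 72, 67]; FIFO queue: [65, 45, 81, 70, 56, 85, 61, 50]

insert 65 → {65}
insert 45 → {65, 45}
forward next packet → 65; now {45}
insert 81 → {81, 45}
forward next packet → 81; now {45}
insert 70 → {70, 45}
insert 56 → {70, 56, 45}
insert 85 → {85, 70, 56, 45}
insert 61 → {85, 70, 61, 56, 45}
forward next packet → 85; now {70, 61, 56, 45}
forward next packet → 70; now {61, 56, 45}
insert 50 → {61, 56, 50, 45}
forward next packet → 61; now {56, 50, 45}
insert 72 → {72, 56, 50, 45}
insert 73 → {73, 72, 56, 50, 45}
insert 47 → {73, 72, 56, 50, 47, 45}
insert 64 → {73, 72, 64, 56, 50, 47, 45}
insert 67 → {73, 72, 67, 64, 56, 50, 47, 45}
forward next packet → 73; now {72, 67, 64, 56, 50, 47, 45}
forward next packet → 72; now {67, 64, 56, 50, 47, 45}
insert 51 → {67, 64, 56, 51, 50, 47, 45}
forward next packet → 67; now {64, 56, 51, 50, 47, 45}
insert 84 → {84, 64, 56, 51, 50, 47, 45}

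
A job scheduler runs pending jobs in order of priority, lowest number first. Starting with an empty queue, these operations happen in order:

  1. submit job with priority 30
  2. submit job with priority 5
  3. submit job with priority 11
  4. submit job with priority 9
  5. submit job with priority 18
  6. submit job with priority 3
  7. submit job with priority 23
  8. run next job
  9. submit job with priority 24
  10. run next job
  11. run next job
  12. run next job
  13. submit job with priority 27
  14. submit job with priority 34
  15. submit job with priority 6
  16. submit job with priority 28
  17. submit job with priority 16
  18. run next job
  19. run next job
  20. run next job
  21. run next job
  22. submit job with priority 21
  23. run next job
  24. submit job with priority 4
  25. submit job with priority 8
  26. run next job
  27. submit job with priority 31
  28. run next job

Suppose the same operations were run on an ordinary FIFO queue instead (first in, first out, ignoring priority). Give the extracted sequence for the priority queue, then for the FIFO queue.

insert 30 → {30}
insert 5 → {5, 30}
insert 11 → {5, 11, 30}
insert 9 → {5, 9, 11, 30}
insert 18 → {5, 9, 11, 18, 30}
insert 3 → {3, 5, 9, 11, 18, 30}
insert 23 → {3, 5, 9, 11, 18, 23, 30}
run next job → 3; now {5, 9, 11, 18, 23, 30}
insert 24 → {5, 9, 11, 18, 23, 24, 30}
run next job → 5; now {9, 11, 18, 23, 24, 30}
run next job → 9; now {11, 18, 23, 24, 30}
run next job → 11; now {18, 23, 24, 30}
insert 27 → {18, 23, 24, 27, 30}
insert 34 → {18, 23, 24, 27, 30, 34}
insert 6 → {6, 18, 23, 24, 27, 30, 34}
insert 28 → {6, 18, 23, 24, 27, 28, 30, 34}
insert 16 → {6, 16, 18, 23, 24, 27, 28, 30, 34}
run next job → 6; now {16, 18, 23, 24, 27, 28, 30, 34}
run next job → 16; now {18, 23, 24, 27, 28, 30, 34}
run next job → 18; now {23, 24, 27, 28, 30, 34}
run next job → 23; now {24, 27, 28, 30, 34}
insert 21 → {21, 24, 27, 28, 30, 34}
run next job → 21; now {24, 27, 28, 30, 34}
insert 4 → {4, 24, 27, 28, 30, 34}
insert 8 → {4, 8, 24, 27, 28, 30, 34}
run next job → 4; now {8, 24, 27, 28, 30, 34}
insert 31 → {8, 24, 27, 28, 30, 31, 34}
run next job → 8; now {24, 27, 28, 30, 31, 34}

priority queue: 3, 5, 9, 11, 6, 16, 18, 23, 21, 4, 8; FIFO queue: 30 → 5 → 11 → 9 → 18 → 3 → 23 → 24 → 27 → 34 → 6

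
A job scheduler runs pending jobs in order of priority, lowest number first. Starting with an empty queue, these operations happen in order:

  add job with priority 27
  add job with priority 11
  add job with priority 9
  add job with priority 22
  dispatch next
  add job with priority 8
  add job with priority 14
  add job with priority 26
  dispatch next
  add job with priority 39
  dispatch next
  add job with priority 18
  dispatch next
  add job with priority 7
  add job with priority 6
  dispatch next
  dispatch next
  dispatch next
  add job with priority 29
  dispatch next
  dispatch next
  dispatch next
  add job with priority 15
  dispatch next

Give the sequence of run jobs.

9 → 8 → 11 → 14 → 6 → 7 → 18 → 22 → 26 → 27 → 15

insert 27 → {27}
insert 11 → {11, 27}
insert 9 → {9, 11, 27}
insert 22 → {9, 11, 22, 27}
dispatch next → 9; now {11, 22, 27}
insert 8 → {8, 11, 22, 27}
insert 14 → {8, 11, 14, 22, 27}
insert 26 → {8, 11, 14, 22, 26, 27}
dispatch next → 8; now {11, 14, 22, 26, 27}
insert 39 → {11, 14, 22, 26, 27, 39}
dispatch next → 11; now {14, 22, 26, 27, 39}
insert 18 → {14, 18, 22, 26, 27, 39}
dispatch next → 14; now {18, 22, 26, 27, 39}
insert 7 → {7, 18, 22, 26, 27, 39}
insert 6 → {6, 7, 18, 22, 26, 27, 39}
dispatch next → 6; now {7, 18, 22, 26, 27, 39}
dispatch next → 7; now {18, 22, 26, 27, 39}
dispatch next → 18; now {22, 26, 27, 39}
insert 29 → {22, 26, 27, 29, 39}
dispatch next → 22; now {26, 27, 29, 39}
dispatch next → 26; now {27, 29, 39}
dispatch next → 27; now {29, 39}
insert 15 → {15, 29, 39}
dispatch next → 15; now {29, 39}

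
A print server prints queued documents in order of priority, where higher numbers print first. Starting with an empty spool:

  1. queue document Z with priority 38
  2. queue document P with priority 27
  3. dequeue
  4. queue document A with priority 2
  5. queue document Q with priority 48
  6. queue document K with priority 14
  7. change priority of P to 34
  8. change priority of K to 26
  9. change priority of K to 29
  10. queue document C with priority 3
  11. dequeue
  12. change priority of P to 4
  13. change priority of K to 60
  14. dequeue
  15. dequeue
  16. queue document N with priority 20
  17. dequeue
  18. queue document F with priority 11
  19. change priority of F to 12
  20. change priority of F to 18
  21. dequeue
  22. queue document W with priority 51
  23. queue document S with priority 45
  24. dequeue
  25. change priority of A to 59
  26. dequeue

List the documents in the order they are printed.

[Z, Q, K, P, N, F, W, A]

add Z (priority 38) → {Z:38}
add P (priority 27) → {Z:38, P:27}
dequeue → Z; now {P:27}
add A (priority 2) → {P:27, A:2}
add Q (priority 48) → {Q:48, P:27, A:2}
add K (priority 14) → {Q:48, P:27, K:14, A:2}
update P to priority 34 → {Q:48, P:34, K:14, A:2}
update K to priority 26 → {Q:48, P:34, K:26, A:2}
update K to priority 29 → {Q:48, P:34, K:29, A:2}
add C (priority 3) → {Q:48, P:34, K:29, C:3, A:2}
dequeue → Q; now {P:34, K:29, C:3, A:2}
update P to priority 4 → {K:29, P:4, C:3, A:2}
update K to priority 60 → {K:60, P:4, C:3, A:2}
dequeue → K; now {P:4, C:3, A:2}
dequeue → P; now {C:3, A:2}
add N (priority 20) → {N:20, C:3, A:2}
dequeue → N; now {C:3, A:2}
add F (priority 11) → {F:11, C:3, A:2}
update F to priority 12 → {F:12, C:3, A:2}
update F to priority 18 → {F:18, C:3, A:2}
dequeue → F; now {C:3, A:2}
add W (priority 51) → {W:51, C:3, A:2}
add S (priority 45) → {W:51, S:45, C:3, A:2}
dequeue → W; now {S:45, C:3, A:2}
update A to priority 59 → {A:59, S:45, C:3}
dequeue → A; now {S:45, C:3}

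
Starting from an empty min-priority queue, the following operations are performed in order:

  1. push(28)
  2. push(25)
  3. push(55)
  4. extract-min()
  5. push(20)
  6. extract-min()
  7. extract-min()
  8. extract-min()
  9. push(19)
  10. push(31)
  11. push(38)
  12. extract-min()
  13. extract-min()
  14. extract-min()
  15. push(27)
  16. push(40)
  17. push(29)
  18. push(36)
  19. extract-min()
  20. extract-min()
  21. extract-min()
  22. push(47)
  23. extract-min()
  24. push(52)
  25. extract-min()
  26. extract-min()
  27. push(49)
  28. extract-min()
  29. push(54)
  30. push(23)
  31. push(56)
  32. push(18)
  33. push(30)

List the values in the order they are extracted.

25, 20, 28, 55, 19, 31, 38, 27, 29, 36, 40, 47, 52, 49

insert 28 → {28}
insert 25 → {25, 28}
insert 55 → {25, 28, 55}
extract-min → 25; now {28, 55}
insert 20 → {20, 28, 55}
extract-min → 20; now {28, 55}
extract-min → 28; now {55}
extract-min → 55; now {}
insert 19 → {19}
insert 31 → {19, 31}
insert 38 → {19, 31, 38}
extract-min → 19; now {31, 38}
extract-min → 31; now {38}
extract-min → 38; now {}
insert 27 → {27}
insert 40 → {27, 40}
insert 29 → {27, 29, 40}
insert 36 → {27, 29, 36, 40}
extract-min → 27; now {29, 36, 40}
extract-min → 29; now {36, 40}
extract-min → 36; now {40}
insert 47 → {40, 47}
extract-min → 40; now {47}
insert 52 → {47, 52}
extract-min → 47; now {52}
extract-min → 52; now {}
insert 49 → {49}
extract-min → 49; now {}
insert 54 → {54}
insert 23 → {23, 54}
insert 56 → {23, 54, 56}
insert 18 → {18, 23, 54, 56}
insert 30 → {18, 23, 30, 54, 56}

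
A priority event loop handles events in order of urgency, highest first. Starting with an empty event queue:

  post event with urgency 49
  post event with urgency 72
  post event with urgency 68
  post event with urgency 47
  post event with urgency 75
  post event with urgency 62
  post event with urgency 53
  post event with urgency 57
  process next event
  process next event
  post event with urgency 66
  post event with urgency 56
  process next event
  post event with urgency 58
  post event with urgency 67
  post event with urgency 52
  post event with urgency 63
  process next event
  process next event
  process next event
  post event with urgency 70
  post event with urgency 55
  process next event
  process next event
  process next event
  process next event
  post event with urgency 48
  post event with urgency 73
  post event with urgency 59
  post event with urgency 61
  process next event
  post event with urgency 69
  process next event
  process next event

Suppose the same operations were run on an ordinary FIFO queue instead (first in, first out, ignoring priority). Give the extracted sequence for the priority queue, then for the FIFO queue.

priority queue: 75, 72, 68, 67, 66, 63, 70, 62, 58, 57, 73, 69, 61; FIFO queue: 49, 72, 68, 47, 75, 62, 53, 57, 66, 56, 58, 67, 52

insert 49 → {49}
insert 72 → {72, 49}
insert 68 → {72, 68, 49}
insert 47 → {72, 68, 49, 47}
insert 75 → {75, 72, 68, 49, 47}
insert 62 → {75, 72, 68, 62, 49, 47}
insert 53 → {75, 72, 68, 62, 53, 49, 47}
insert 57 → {75, 72, 68, 62, 57, 53, 49, 47}
process next event → 75; now {72, 68, 62, 57, 53, 49, 47}
process next event → 72; now {68, 62, 57, 53, 49, 47}
insert 66 → {68, 66, 62, 57, 53, 49, 47}
insert 56 → {68, 66, 62, 57, 56, 53, 49, 47}
process next event → 68; now {66, 62, 57, 56, 53, 49, 47}
insert 58 → {66, 62, 58, 57, 56, 53, 49, 47}
insert 67 → {67, 66, 62, 58, 57, 56, 53, 49, 47}
insert 52 → {67, 66, 62, 58, 57, 56, 53, 52, 49, 47}
insert 63 → {67, 66, 63, 62, 58, 57, 56, 53, 52, 49, 47}
process next event → 67; now {66, 63, 62, 58, 57, 56, 53, 52, 49, 47}
process next event → 66; now {63, 62, 58, 57, 56, 53, 52, 49, 47}
process next event → 63; now {62, 58, 57, 56, 53, 52, 49, 47}
insert 70 → {70, 62, 58, 57, 56, 53, 52, 49, 47}
insert 55 → {70, 62, 58, 57, 56, 55, 53, 52, 49, 47}
process next event → 70; now {62, 58, 57, 56, 55, 53, 52, 49, 47}
process next event → 62; now {58, 57, 56, 55, 53, 52, 49, 47}
process next event → 58; now {57, 56, 55, 53, 52, 49, 47}
process next event → 57; now {56, 55, 53, 52, 49, 47}
insert 48 → {56, 55, 53, 52, 49, 48, 47}
insert 73 → {73, 56, 55, 53, 52, 49, 48, 47}
insert 59 → {73, 59, 56, 55, 53, 52, 49, 48, 47}
insert 61 → {73, 61, 59, 56, 55, 53, 52, 49, 48, 47}
process next event → 73; now {61, 59, 56, 55, 53, 52, 49, 48, 47}
insert 69 → {69, 61, 59, 56, 55, 53, 52, 49, 48, 47}
process next event → 69; now {61, 59, 56, 55, 53, 52, 49, 48, 47}
process next event → 61; now {59, 56, 55, 53, 52, 49, 48, 47}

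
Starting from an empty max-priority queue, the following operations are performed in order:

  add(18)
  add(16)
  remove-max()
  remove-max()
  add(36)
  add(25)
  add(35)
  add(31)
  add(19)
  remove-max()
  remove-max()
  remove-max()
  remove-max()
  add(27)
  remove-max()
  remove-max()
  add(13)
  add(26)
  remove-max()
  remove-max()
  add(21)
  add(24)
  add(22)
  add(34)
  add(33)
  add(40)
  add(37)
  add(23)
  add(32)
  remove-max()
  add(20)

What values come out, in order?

[18, 16, 36, 35, 31, 25, 27, 19, 26, 13, 40]

insert 18 → {18}
insert 16 → {18, 16}
remove-max → 18; now {16}
remove-max → 16; now {}
insert 36 → {36}
insert 25 → {36, 25}
insert 35 → {36, 35, 25}
insert 31 → {36, 35, 31, 25}
insert 19 → {36, 35, 31, 25, 19}
remove-max → 36; now {35, 31, 25, 19}
remove-max → 35; now {31, 25, 19}
remove-max → 31; now {25, 19}
remove-max → 25; now {19}
insert 27 → {27, 19}
remove-max → 27; now {19}
remove-max → 19; now {}
insert 13 → {13}
insert 26 → {26, 13}
remove-max → 26; now {13}
remove-max → 13; now {}
insert 21 → {21}
insert 24 → {24, 21}
insert 22 → {24, 22, 21}
insert 34 → {34, 24, 22, 21}
insert 33 → {34, 33, 24, 22, 21}
insert 40 → {40, 34, 33, 24, 22, 21}
insert 37 → {40, 37, 34, 33, 24, 22, 21}
insert 23 → {40, 37, 34, 33, 24, 23, 22, 21}
insert 32 → {40, 37, 34, 33, 32, 24, 23, 22, 21}
remove-max → 40; now {37, 34, 33, 32, 24, 23, 22, 21}
insert 20 → {37, 34, 33, 32, 24, 23, 22, 21, 20}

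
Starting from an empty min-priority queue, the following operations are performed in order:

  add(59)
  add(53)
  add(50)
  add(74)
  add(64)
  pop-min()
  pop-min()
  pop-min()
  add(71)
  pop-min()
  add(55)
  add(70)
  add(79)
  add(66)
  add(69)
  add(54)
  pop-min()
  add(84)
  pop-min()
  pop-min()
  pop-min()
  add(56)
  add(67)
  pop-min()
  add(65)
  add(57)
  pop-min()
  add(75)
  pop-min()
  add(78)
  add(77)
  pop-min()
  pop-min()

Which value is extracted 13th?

70

insert 59 → {59}
insert 53 → {53, 59}
insert 50 → {50, 53, 59}
insert 74 → {50, 53, 59, 74}
insert 64 → {50, 53, 59, 64, 74}
pop-min → 50; now {53, 59, 64, 74}
pop-min → 53; now {59, 64, 74}
pop-min → 59; now {64, 74}
insert 71 → {64, 71, 74}
pop-min → 64; now {71, 74}
insert 55 → {55, 71, 74}
insert 70 → {55, 70, 71, 74}
insert 79 → {55, 70, 71, 74, 79}
insert 66 → {55, 66, 70, 71, 74, 79}
insert 69 → {55, 66, 69, 70, 71, 74, 79}
insert 54 → {54, 55, 66, 69, 70, 71, 74, 79}
pop-min → 54; now {55, 66, 69, 70, 71, 74, 79}
insert 84 → {55, 66, 69, 70, 71, 74, 79, 84}
pop-min → 55; now {66, 69, 70, 71, 74, 79, 84}
pop-min → 66; now {69, 70, 71, 74, 79, 84}
pop-min → 69; now {70, 71, 74, 79, 84}
insert 56 → {56, 70, 71, 74, 79, 84}
insert 67 → {56, 67, 70, 71, 74, 79, 84}
pop-min → 56; now {67, 70, 71, 74, 79, 84}
insert 65 → {65, 67, 70, 71, 74, 79, 84}
insert 57 → {57, 65, 67, 70, 71, 74, 79, 84}
pop-min → 57; now {65, 67, 70, 71, 74, 79, 84}
insert 75 → {65, 67, 70, 71, 74, 75, 79, 84}
pop-min → 65; now {67, 70, 71, 74, 75, 79, 84}
insert 78 → {67, 70, 71, 74, 75, 78, 79, 84}
insert 77 → {67, 70, 71, 74, 75, 77, 78, 79, 84}
pop-min → 67; now {70, 71, 74, 75, 77, 78, 79, 84}
pop-min → 70; now {71, 74, 75, 77, 78, 79, 84}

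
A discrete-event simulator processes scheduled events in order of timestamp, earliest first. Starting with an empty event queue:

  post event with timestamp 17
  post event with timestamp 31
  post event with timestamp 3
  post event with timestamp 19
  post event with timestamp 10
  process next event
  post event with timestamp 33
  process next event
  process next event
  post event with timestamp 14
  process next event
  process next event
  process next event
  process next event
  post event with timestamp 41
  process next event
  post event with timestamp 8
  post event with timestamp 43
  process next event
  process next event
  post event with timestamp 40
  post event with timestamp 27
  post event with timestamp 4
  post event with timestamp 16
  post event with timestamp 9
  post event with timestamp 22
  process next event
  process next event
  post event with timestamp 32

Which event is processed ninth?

8

insert 17 → {17}
insert 31 → {17, 31}
insert 3 → {3, 17, 31}
insert 19 → {3, 17, 19, 31}
insert 10 → {3, 10, 17, 19, 31}
process next event → 3; now {10, 17, 19, 31}
insert 33 → {10, 17, 19, 31, 33}
process next event → 10; now {17, 19, 31, 33}
process next event → 17; now {19, 31, 33}
insert 14 → {14, 19, 31, 33}
process next event → 14; now {19, 31, 33}
process next event → 19; now {31, 33}
process next event → 31; now {33}
process next event → 33; now {}
insert 41 → {41}
process next event → 41; now {}
insert 8 → {8}
insert 43 → {8, 43}
process next event → 8; now {43}
process next event → 43; now {}
insert 40 → {40}
insert 27 → {27, 40}
insert 4 → {4, 27, 40}
insert 16 → {4, 16, 27, 40}
insert 9 → {4, 9, 16, 27, 40}
insert 22 → {4, 9, 16, 22, 27, 40}
process next event → 4; now {9, 16, 22, 27, 40}
process next event → 9; now {16, 22, 27, 40}
insert 32 → {16, 22, 27, 32, 40}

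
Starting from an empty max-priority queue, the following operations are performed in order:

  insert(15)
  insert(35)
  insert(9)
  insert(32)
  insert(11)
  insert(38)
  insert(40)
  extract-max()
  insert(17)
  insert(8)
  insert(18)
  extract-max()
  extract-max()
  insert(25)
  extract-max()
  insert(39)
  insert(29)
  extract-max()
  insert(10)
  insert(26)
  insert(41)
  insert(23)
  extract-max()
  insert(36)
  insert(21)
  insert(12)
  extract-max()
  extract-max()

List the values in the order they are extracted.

40 → 38 → 35 → 32 → 39 → 41 → 36 → 29

insert 15 → {15}
insert 35 → {35, 15}
insert 9 → {35, 15, 9}
insert 32 → {35, 32, 15, 9}
insert 11 → {35, 32, 15, 11, 9}
insert 38 → {38, 35, 32, 15, 11, 9}
insert 40 → {40, 38, 35, 32, 15, 11, 9}
extract-max → 40; now {38, 35, 32, 15, 11, 9}
insert 17 → {38, 35, 32, 17, 15, 11, 9}
insert 8 → {38, 35, 32, 17, 15, 11, 9, 8}
insert 18 → {38, 35, 32, 18, 17, 15, 11, 9, 8}
extract-max → 38; now {35, 32, 18, 17, 15, 11, 9, 8}
extract-max → 35; now {32, 18, 17, 15, 11, 9, 8}
insert 25 → {32, 25, 18, 17, 15, 11, 9, 8}
extract-max → 32; now {25, 18, 17, 15, 11, 9, 8}
insert 39 → {39, 25, 18, 17, 15, 11, 9, 8}
insert 29 → {39, 29, 25, 18, 17, 15, 11, 9, 8}
extract-max → 39; now {29, 25, 18, 17, 15, 11, 9, 8}
insert 10 → {29, 25, 18, 17, 15, 11, 10, 9, 8}
insert 26 → {29, 26, 25, 18, 17, 15, 11, 10, 9, 8}
insert 41 → {41, 29, 26, 25, 18, 17, 15, 11, 10, 9, 8}
insert 23 → {41, 29, 26, 25, 23, 18, 17, 15, 11, 10, 9, 8}
extract-max → 41; now {29, 26, 25, 23, 18, 17, 15, 11, 10, 9, 8}
insert 36 → {36, 29, 26, 25, 23, 18, 17, 15, 11, 10, 9, 8}
insert 21 → {36, 29, 26, 25, 23, 21, 18, 17, 15, 11, 10, 9, 8}
insert 12 → {36, 29, 26, 25, 23, 21, 18, 17, 15, 12, 11, 10, 9, 8}
extract-max → 36; now {29, 26, 25, 23, 21, 18, 17, 15, 12, 11, 10, 9, 8}
extract-max → 29; now {26, 25, 23, 21, 18, 17, 15, 12, 11, 10, 9, 8}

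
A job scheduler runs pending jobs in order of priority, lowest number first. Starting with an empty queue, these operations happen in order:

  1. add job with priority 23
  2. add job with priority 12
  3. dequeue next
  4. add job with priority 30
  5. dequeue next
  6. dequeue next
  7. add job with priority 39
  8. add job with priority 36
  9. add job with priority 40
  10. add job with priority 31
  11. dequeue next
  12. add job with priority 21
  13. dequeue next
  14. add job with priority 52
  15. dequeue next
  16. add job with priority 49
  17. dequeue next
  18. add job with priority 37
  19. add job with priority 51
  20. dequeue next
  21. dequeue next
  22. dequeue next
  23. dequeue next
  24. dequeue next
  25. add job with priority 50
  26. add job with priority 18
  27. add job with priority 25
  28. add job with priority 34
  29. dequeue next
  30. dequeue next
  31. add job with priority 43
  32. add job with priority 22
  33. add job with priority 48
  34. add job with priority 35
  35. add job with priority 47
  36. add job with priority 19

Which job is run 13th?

18

insert 23 → {23}
insert 12 → {12, 23}
dequeue next → 12; now {23}
insert 30 → {23, 30}
dequeue next → 23; now {30}
dequeue next → 30; now {}
insert 39 → {39}
insert 36 → {36, 39}
insert 40 → {36, 39, 40}
insert 31 → {31, 36, 39, 40}
dequeue next → 31; now {36, 39, 40}
insert 21 → {21, 36, 39, 40}
dequeue next → 21; now {36, 39, 40}
insert 52 → {36, 39, 40, 52}
dequeue next → 36; now {39, 40, 52}
insert 49 → {39, 40, 49, 52}
dequeue next → 39; now {40, 49, 52}
insert 37 → {37, 40, 49, 52}
insert 51 → {37, 40, 49, 51, 52}
dequeue next → 37; now {40, 49, 51, 52}
dequeue next → 40; now {49, 51, 52}
dequeue next → 49; now {51, 52}
dequeue next → 51; now {52}
dequeue next → 52; now {}
insert 50 → {50}
insert 18 → {18, 50}
insert 25 → {18, 25, 50}
insert 34 → {18, 25, 34, 50}
dequeue next → 18; now {25, 34, 50}
dequeue next → 25; now {34, 50}
insert 43 → {34, 43, 50}
insert 22 → {22, 34, 43, 50}
insert 48 → {22, 34, 43, 48, 50}
insert 35 → {22, 34, 35, 43, 48, 50}
insert 47 → {22, 34, 35, 43, 47, 48, 50}
insert 19 → {19, 22, 34, 35, 43, 47, 48, 50}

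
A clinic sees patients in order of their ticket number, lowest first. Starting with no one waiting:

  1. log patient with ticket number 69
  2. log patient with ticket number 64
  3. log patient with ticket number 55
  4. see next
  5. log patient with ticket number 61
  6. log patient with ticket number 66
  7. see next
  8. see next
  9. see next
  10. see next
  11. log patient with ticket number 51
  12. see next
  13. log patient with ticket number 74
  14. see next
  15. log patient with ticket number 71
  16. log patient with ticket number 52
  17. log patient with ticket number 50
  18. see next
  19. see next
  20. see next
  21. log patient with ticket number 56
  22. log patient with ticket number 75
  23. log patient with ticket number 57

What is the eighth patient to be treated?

50

insert 69 → {69}
insert 64 → {64, 69}
insert 55 → {55, 64, 69}
see next → 55; now {64, 69}
insert 61 → {61, 64, 69}
insert 66 → {61, 64, 66, 69}
see next → 61; now {64, 66, 69}
see next → 64; now {66, 69}
see next → 66; now {69}
see next → 69; now {}
insert 51 → {51}
see next → 51; now {}
insert 74 → {74}
see next → 74; now {}
insert 71 → {71}
insert 52 → {52, 71}
insert 50 → {50, 52, 71}
see next → 50; now {52, 71}
see next → 52; now {71}
see next → 71; now {}
insert 56 → {56}
insert 75 → {56, 75}
insert 57 → {56, 57, 75}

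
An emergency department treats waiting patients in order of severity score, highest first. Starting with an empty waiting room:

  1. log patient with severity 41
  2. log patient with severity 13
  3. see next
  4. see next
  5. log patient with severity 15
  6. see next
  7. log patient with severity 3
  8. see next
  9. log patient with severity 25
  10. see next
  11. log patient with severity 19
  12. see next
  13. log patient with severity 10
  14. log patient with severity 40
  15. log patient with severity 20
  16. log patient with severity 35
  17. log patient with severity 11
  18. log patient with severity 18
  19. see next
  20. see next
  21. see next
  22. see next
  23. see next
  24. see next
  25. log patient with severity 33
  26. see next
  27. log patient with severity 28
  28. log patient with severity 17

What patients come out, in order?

insert 41 → {41}
insert 13 → {41, 13}
see next → 41; now {13}
see next → 13; now {}
insert 15 → {15}
see next → 15; now {}
insert 3 → {3}
see next → 3; now {}
insert 25 → {25}
see next → 25; now {}
insert 19 → {19}
see next → 19; now {}
insert 10 → {10}
insert 40 → {40, 10}
insert 20 → {40, 20, 10}
insert 35 → {40, 35, 20, 10}
insert 11 → {40, 35, 20, 11, 10}
insert 18 → {40, 35, 20, 18, 11, 10}
see next → 40; now {35, 20, 18, 11, 10}
see next → 35; now {20, 18, 11, 10}
see next → 20; now {18, 11, 10}
see next → 18; now {11, 10}
see next → 11; now {10}
see next → 10; now {}
insert 33 → {33}
see next → 33; now {}
insert 28 → {28}
insert 17 → {28, 17}

41, 13, 15, 3, 25, 19, 40, 35, 20, 18, 11, 10, 33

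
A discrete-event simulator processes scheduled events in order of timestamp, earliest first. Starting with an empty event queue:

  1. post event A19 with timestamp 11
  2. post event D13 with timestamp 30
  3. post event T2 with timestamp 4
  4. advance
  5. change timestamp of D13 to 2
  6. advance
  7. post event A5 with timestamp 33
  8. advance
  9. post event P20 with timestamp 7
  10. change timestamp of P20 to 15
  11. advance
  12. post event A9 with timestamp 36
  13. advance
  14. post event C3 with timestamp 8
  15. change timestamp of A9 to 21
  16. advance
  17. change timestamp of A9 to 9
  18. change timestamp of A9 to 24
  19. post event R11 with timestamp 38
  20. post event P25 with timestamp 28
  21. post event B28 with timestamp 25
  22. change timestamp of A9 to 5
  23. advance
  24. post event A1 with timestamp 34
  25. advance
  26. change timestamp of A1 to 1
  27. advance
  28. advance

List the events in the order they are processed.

[T2, D13, A19, P20, A5, C3, A9, B28, A1, P25]

add A19 (timestamp 11) → {A19:11}
add D13 (timestamp 30) → {A19:11, D13:30}
add T2 (timestamp 4) → {T2:4, A19:11, D13:30}
advance → T2; now {A19:11, D13:30}
update D13 to timestamp 2 → {D13:2, A19:11}
advance → D13; now {A19:11}
add A5 (timestamp 33) → {A19:11, A5:33}
advance → A19; now {A5:33}
add P20 (timestamp 7) → {P20:7, A5:33}
update P20 to timestamp 15 → {P20:15, A5:33}
advance → P20; now {A5:33}
add A9 (timestamp 36) → {A5:33, A9:36}
advance → A5; now {A9:36}
add C3 (timestamp 8) → {C3:8, A9:36}
update A9 to timestamp 21 → {C3:8, A9:21}
advance → C3; now {A9:21}
update A9 to timestamp 9 → {A9:9}
update A9 to timestamp 24 → {A9:24}
add R11 (timestamp 38) → {A9:24, R11:38}
add P25 (timestamp 28) → {A9:24, P25:28, R11:38}
add B28 (timestamp 25) → {A9:24, B28:25, P25:28, R11:38}
update A9 to timestamp 5 → {A9:5, B28:25, P25:28, R11:38}
advance → A9; now {B28:25, P25:28, R11:38}
add A1 (timestamp 34) → {B28:25, P25:28, A1:34, R11:38}
advance → B28; now {P25:28, A1:34, R11:38}
update A1 to timestamp 1 → {A1:1, P25:28, R11:38}
advance → A1; now {P25:28, R11:38}
advance → P25; now {R11:38}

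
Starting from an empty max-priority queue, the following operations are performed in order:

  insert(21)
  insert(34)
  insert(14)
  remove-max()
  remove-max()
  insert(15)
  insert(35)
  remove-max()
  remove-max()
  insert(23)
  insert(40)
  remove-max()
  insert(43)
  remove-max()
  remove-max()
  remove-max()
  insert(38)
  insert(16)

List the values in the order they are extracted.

insert 21 → {21}
insert 34 → {34, 21}
insert 14 → {34, 21, 14}
remove-max → 34; now {21, 14}
remove-max → 21; now {14}
insert 15 → {15, 14}
insert 35 → {35, 15, 14}
remove-max → 35; now {15, 14}
remove-max → 15; now {14}
insert 23 → {23, 14}
insert 40 → {40, 23, 14}
remove-max → 40; now {23, 14}
insert 43 → {43, 23, 14}
remove-max → 43; now {23, 14}
remove-max → 23; now {14}
remove-max → 14; now {}
insert 38 → {38}
insert 16 → {38, 16}

34 → 21 → 35 → 15 → 40 → 43 → 23 → 14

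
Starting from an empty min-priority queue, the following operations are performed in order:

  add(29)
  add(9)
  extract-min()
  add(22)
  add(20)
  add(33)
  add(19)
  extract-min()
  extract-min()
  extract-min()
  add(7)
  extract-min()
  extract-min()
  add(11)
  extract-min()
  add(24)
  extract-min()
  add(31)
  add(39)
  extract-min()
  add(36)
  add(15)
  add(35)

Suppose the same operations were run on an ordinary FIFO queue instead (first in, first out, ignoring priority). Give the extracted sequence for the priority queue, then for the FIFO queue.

priority queue: 9, 19, 20, 22, 7, 29, 11, 24, 31; FIFO queue: 29, 9, 22, 20, 33, 19, 7, 11, 24

insert 29 → {29}
insert 9 → {9, 29}
extract-min → 9; now {29}
insert 22 → {22, 29}
insert 20 → {20, 22, 29}
insert 33 → {20, 22, 29, 33}
insert 19 → {19, 20, 22, 29, 33}
extract-min → 19; now {20, 22, 29, 33}
extract-min → 20; now {22, 29, 33}
extract-min → 22; now {29, 33}
insert 7 → {7, 29, 33}
extract-min → 7; now {29, 33}
extract-min → 29; now {33}
insert 11 → {11, 33}
extract-min → 11; now {33}
insert 24 → {24, 33}
extract-min → 24; now {33}
insert 31 → {31, 33}
insert 39 → {31, 33, 39}
extract-min → 31; now {33, 39}
insert 36 → {33, 36, 39}
insert 15 → {15, 33, 36, 39}
insert 35 → {15, 33, 35, 36, 39}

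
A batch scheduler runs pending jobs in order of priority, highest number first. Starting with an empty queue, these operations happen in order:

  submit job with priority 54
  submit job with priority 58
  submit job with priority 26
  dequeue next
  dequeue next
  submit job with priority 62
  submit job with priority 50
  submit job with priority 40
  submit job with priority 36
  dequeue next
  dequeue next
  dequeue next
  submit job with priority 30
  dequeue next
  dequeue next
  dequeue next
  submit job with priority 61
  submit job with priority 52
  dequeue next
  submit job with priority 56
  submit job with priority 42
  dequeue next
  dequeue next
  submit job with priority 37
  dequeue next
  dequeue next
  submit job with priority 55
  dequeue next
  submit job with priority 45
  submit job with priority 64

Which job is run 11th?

52

insert 54 → {54}
insert 58 → {58, 54}
insert 26 → {58, 54, 26}
dequeue next → 58; now {54, 26}
dequeue next → 54; now {26}
insert 62 → {62, 26}
insert 50 → {62, 50, 26}
insert 40 → {62, 50, 40, 26}
insert 36 → {62, 50, 40, 36, 26}
dequeue next → 62; now {50, 40, 36, 26}
dequeue next → 50; now {40, 36, 26}
dequeue next → 40; now {36, 26}
insert 30 → {36, 30, 26}
dequeue next → 36; now {30, 26}
dequeue next → 30; now {26}
dequeue next → 26; now {}
insert 61 → {61}
insert 52 → {61, 52}
dequeue next → 61; now {52}
insert 56 → {56, 52}
insert 42 → {56, 52, 42}
dequeue next → 56; now {52, 42}
dequeue next → 52; now {42}
insert 37 → {42, 37}
dequeue next → 42; now {37}
dequeue next → 37; now {}
insert 55 → {55}
dequeue next → 55; now {}
insert 45 → {45}
insert 64 → {64, 45}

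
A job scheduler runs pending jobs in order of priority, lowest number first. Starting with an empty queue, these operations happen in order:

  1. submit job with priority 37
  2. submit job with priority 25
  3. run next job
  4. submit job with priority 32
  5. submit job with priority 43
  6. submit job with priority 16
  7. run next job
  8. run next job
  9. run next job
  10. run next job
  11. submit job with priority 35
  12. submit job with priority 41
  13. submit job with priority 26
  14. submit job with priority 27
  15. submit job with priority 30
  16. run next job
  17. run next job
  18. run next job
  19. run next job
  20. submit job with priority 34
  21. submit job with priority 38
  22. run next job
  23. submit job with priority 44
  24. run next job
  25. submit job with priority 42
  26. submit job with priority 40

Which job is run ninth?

35

insert 37 → {37}
insert 25 → {25, 37}
run next job → 25; now {37}
insert 32 → {32, 37}
insert 43 → {32, 37, 43}
insert 16 → {16, 32, 37, 43}
run next job → 16; now {32, 37, 43}
run next job → 32; now {37, 43}
run next job → 37; now {43}
run next job → 43; now {}
insert 35 → {35}
insert 41 → {35, 41}
insert 26 → {26, 35, 41}
insert 27 → {26, 27, 35, 41}
insert 30 → {26, 27, 30, 35, 41}
run next job → 26; now {27, 30, 35, 41}
run next job → 27; now {30, 35, 41}
run next job → 30; now {35, 41}
run next job → 35; now {41}
insert 34 → {34, 41}
insert 38 → {34, 38, 41}
run next job → 34; now {38, 41}
insert 44 → {38, 41, 44}
run next job → 38; now {41, 44}
insert 42 → {41, 42, 44}
insert 40 → {40, 41, 42, 44}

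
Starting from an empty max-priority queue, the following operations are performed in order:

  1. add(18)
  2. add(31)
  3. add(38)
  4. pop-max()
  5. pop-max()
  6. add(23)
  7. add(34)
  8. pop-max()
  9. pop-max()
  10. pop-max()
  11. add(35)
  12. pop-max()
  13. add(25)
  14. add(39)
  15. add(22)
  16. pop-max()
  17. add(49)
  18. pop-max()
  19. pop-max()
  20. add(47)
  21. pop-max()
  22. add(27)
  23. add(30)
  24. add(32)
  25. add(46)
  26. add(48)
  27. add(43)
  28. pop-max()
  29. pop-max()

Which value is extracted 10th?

47

insert 18 → {18}
insert 31 → {31, 18}
insert 38 → {38, 31, 18}
pop-max → 38; now {31, 18}
pop-max → 31; now {18}
insert 23 → {23, 18}
insert 34 → {34, 23, 18}
pop-max → 34; now {23, 18}
pop-max → 23; now {18}
pop-max → 18; now {}
insert 35 → {35}
pop-max → 35; now {}
insert 25 → {25}
insert 39 → {39, 25}
insert 22 → {39, 25, 22}
pop-max → 39; now {25, 22}
insert 49 → {49, 25, 22}
pop-max → 49; now {25, 22}
pop-max → 25; now {22}
insert 47 → {47, 22}
pop-max → 47; now {22}
insert 27 → {27, 22}
insert 30 → {30, 27, 22}
insert 32 → {32, 30, 27, 22}
insert 46 → {46, 32, 30, 27, 22}
insert 48 → {48, 46, 32, 30, 27, 22}
insert 43 → {48, 46, 43, 32, 30, 27, 22}
pop-max → 48; now {46, 43, 32, 30, 27, 22}
pop-max → 46; now {43, 32, 30, 27, 22}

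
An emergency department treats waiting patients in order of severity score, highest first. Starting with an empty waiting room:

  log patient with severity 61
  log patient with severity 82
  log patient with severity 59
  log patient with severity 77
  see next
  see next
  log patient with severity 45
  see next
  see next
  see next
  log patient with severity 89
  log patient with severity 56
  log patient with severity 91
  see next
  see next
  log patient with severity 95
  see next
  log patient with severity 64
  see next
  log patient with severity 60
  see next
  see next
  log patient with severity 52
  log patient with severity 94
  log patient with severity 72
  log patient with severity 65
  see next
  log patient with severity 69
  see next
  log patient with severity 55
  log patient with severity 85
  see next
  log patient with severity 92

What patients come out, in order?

[82, 77, 61, 59, 45, 91, 89, 95, 64, 60, 56, 94, 72, 85]

insert 61 → {61}
insert 82 → {82, 61}
insert 59 → {82, 61, 59}
insert 77 → {82, 77, 61, 59}
see next → 82; now {77, 61, 59}
see next → 77; now {61, 59}
insert 45 → {61, 59, 45}
see next → 61; now {59, 45}
see next → 59; now {45}
see next → 45; now {}
insert 89 → {89}
insert 56 → {89, 56}
insert 91 → {91, 89, 56}
see next → 91; now {89, 56}
see next → 89; now {56}
insert 95 → {95, 56}
see next → 95; now {56}
insert 64 → {64, 56}
see next → 64; now {56}
insert 60 → {60, 56}
see next → 60; now {56}
see next → 56; now {}
insert 52 → {52}
insert 94 → {94, 52}
insert 72 → {94, 72, 52}
insert 65 → {94, 72, 65, 52}
see next → 94; now {72, 65, 52}
insert 69 → {72, 69, 65, 52}
see next → 72; now {69, 65, 52}
insert 55 → {69, 65, 55, 52}
insert 85 → {85, 69, 65, 55, 52}
see next → 85; now {69, 65, 55, 52}
insert 92 → {92, 69, 65, 55, 52}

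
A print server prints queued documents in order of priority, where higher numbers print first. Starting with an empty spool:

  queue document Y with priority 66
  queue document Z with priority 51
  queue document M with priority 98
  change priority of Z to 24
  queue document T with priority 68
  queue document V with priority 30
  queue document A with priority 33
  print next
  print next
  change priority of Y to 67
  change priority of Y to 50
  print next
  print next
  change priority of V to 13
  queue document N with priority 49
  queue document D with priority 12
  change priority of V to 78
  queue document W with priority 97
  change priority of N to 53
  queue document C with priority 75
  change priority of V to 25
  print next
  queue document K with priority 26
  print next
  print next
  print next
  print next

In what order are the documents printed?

[M, T, Y, A, W, C, N, K, V]

add Y (priority 66) → {Y:66}
add Z (priority 51) → {Y:66, Z:51}
add M (priority 98) → {M:98, Y:66, Z:51}
update Z to priority 24 → {M:98, Y:66, Z:24}
add T (priority 68) → {M:98, T:68, Y:66, Z:24}
add V (priority 30) → {M:98, T:68, Y:66, V:30, Z:24}
add A (priority 33) → {M:98, T:68, Y:66, A:33, V:30, Z:24}
print next → M; now {T:68, Y:66, A:33, V:30, Z:24}
print next → T; now {Y:66, A:33, V:30, Z:24}
update Y to priority 67 → {Y:67, A:33, V:30, Z:24}
update Y to priority 50 → {Y:50, A:33, V:30, Z:24}
print next → Y; now {A:33, V:30, Z:24}
print next → A; now {V:30, Z:24}
update V to priority 13 → {Z:24, V:13}
add N (priority 49) → {N:49, Z:24, V:13}
add D (priority 12) → {N:49, Z:24, V:13, D:12}
update V to priority 78 → {V:78, N:49, Z:24, D:12}
add W (priority 97) → {W:97, V:78, N:49, Z:24, D:12}
update N to priority 53 → {W:97, V:78, N:53, Z:24, D:12}
add C (priority 75) → {W:97, V:78, C:75, N:53, Z:24, D:12}
update V to priority 25 → {W:97, C:75, N:53, V:25, Z:24, D:12}
print next → W; now {C:75, N:53, V:25, Z:24, D:12}
add K (priority 26) → {C:75, N:53, K:26, V:25, Z:24, D:12}
print next → C; now {N:53, K:26, V:25, Z:24, D:12}
print next → N; now {K:26, V:25, Z:24, D:12}
print next → K; now {V:25, Z:24, D:12}
print next → V; now {Z:24, D:12}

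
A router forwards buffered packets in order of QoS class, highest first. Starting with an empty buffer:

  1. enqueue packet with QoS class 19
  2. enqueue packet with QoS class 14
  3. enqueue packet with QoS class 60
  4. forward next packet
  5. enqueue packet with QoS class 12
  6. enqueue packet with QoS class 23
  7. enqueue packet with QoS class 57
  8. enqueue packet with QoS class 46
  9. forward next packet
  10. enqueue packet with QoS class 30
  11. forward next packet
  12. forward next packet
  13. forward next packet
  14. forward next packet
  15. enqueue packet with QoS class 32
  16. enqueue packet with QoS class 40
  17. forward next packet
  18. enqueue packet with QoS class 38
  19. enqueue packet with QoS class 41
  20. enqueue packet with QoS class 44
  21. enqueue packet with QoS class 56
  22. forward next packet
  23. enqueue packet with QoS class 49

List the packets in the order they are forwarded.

60, 57, 46, 30, 23, 19, 40, 56

insert 19 → {19}
insert 14 → {19, 14}
insert 60 → {60, 19, 14}
forward next packet → 60; now {19, 14}
insert 12 → {19, 14, 12}
insert 23 → {23, 19, 14, 12}
insert 57 → {57, 23, 19, 14, 12}
insert 46 → {57, 46, 23, 19, 14, 12}
forward next packet → 57; now {46, 23, 19, 14, 12}
insert 30 → {46, 30, 23, 19, 14, 12}
forward next packet → 46; now {30, 23, 19, 14, 12}
forward next packet → 30; now {23, 19, 14, 12}
forward next packet → 23; now {19, 14, 12}
forward next packet → 19; now {14, 12}
insert 32 → {32, 14, 12}
insert 40 → {40, 32, 14, 12}
forward next packet → 40; now {32, 14, 12}
insert 38 → {38, 32, 14, 12}
insert 41 → {41, 38, 32, 14, 12}
insert 44 → {44, 41, 38, 32, 14, 12}
insert 56 → {56, 44, 41, 38, 32, 14, 12}
forward next packet → 56; now {44, 41, 38, 32, 14, 12}
insert 49 → {49, 44, 41, 38, 32, 14, 12}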